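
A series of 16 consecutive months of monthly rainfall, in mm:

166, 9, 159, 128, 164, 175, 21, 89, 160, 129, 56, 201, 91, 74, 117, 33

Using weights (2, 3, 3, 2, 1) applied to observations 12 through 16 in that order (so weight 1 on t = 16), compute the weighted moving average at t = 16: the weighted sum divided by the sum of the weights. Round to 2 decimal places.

105.82

Weighted sum: 2·201 + 3·91 + 3·74 + 2·117 + 1·33 = 402 + 273 + 222 + 234 + 33 = 1164
Weight total: 2 + 3 + 3 + 2 + 1 = 11
WMA = 1164 / 11 = 105.82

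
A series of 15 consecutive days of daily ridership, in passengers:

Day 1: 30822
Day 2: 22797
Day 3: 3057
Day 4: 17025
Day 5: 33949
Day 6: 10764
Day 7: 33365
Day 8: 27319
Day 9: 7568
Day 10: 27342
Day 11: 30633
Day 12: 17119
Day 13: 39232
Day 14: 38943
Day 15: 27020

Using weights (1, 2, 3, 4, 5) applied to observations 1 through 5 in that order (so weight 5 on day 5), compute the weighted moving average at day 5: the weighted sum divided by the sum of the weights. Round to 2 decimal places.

21562.13

Weighted sum: 1·30822 + 2·22797 + 3·3057 + 4·17025 + 5·33949 = 30822 + 45594 + 9171 + 68100 + 169745 = 323432
Weight total: 1 + 2 + 3 + 4 + 5 = 15
WMA = 323432 / 15 = 21562.13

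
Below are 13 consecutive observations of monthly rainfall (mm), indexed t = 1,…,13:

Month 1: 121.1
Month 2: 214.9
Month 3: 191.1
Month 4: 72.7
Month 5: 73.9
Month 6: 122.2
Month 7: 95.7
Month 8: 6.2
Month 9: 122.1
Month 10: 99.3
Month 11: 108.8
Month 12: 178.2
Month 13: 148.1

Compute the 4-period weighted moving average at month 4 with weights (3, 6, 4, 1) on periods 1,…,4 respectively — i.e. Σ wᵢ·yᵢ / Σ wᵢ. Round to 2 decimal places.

177.84

Weighted sum: 3·121.1 + 6·214.9 + 4·191.1 + 1·72.7 = 363.3 + 1289.4 + 764.4 + 72.7 = 2489.8
Weight total: 3 + 6 + 4 + 1 = 14
WMA = 2489.8 / 14 = 177.84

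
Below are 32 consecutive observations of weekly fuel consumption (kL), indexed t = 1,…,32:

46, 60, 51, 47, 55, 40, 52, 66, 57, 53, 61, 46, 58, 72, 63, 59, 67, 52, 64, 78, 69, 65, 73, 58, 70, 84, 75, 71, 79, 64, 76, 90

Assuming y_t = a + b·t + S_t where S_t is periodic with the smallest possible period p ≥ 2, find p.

First differences y_{t+1} − y_t: 14, -9, -4, 8, -15, 12, 14, -9, -4, 8, -15, 12, 14, -9, …
The difference pattern repeats every 6 terms and not for any smaller step, so p = 6.

6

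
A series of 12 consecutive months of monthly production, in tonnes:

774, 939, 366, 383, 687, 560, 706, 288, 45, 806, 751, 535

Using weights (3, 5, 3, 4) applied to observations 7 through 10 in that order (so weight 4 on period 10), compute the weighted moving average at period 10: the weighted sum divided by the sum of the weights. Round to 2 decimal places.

461.13

Weighted sum: 3·706 + 5·288 + 3·45 + 4·806 = 2118 + 1440 + 135 + 3224 = 6917
Weight total: 3 + 5 + 3 + 4 = 15
WMA = 6917 / 15 = 461.13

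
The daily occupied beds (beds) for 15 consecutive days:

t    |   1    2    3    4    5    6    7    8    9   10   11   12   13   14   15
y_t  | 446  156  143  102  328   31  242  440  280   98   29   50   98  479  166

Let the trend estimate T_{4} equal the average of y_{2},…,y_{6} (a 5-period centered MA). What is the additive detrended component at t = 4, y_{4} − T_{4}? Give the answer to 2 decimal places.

Trend T_4 = (156 + 143 + 102 + 328 + 31) / 5 = 760/5 = 152.0000
Detrended value: 102 − 152.0000 = -50.00

-50.00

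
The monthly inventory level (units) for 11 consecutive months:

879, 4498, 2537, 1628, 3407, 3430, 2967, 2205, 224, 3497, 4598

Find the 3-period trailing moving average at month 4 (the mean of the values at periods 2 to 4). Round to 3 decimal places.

2887.667

Sum of periods 2–4: 4498 + 2537 + 1628 = 8663
Divide by 3: 8663 / 3 = 2887.667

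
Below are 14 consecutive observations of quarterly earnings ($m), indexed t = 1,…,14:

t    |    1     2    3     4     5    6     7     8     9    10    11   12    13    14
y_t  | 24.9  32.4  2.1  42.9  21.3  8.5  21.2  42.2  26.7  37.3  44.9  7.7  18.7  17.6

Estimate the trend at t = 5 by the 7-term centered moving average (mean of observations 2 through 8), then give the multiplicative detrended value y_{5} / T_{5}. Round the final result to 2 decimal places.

0.87

Trend T_5 = (32.4 + 2.1 + 42.9 + 21.3 + 8.5 + 21.2 + 42.2) / 7 = 170.6/7 = 24.3714
Ratio to trend: 21.3 / 24.3714 = 0.87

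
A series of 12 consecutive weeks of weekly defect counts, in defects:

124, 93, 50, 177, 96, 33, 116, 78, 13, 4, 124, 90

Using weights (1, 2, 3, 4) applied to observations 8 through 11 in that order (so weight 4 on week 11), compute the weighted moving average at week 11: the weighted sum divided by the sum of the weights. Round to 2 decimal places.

Weighted sum: 1·78 + 2·13 + 3·4 + 4·124 = 78 + 26 + 12 + 496 = 612
Weight total: 1 + 2 + 3 + 4 = 10
WMA = 612 / 10 = 61.20

61.20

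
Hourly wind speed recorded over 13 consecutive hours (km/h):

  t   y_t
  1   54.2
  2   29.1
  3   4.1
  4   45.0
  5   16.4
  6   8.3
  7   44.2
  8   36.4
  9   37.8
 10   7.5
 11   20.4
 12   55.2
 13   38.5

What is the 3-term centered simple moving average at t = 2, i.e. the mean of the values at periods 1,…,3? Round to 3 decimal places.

Sum of periods 1–3: 54.2 + 29.1 + 4.1 = 87.4
Divide by 3: 87.4 / 3 = 29.133

29.133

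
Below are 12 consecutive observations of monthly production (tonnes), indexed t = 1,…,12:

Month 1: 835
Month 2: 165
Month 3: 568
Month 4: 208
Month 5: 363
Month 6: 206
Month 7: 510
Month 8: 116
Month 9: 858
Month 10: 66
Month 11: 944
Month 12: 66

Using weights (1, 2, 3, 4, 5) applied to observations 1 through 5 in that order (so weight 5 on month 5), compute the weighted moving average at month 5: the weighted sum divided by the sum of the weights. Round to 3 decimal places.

367.733

Weighted sum: 1·835 + 2·165 + 3·568 + 4·208 + 5·363 = 835 + 330 + 1704 + 832 + 1815 = 5516
Weight total: 1 + 2 + 3 + 4 + 5 = 15
WMA = 5516 / 15 = 367.733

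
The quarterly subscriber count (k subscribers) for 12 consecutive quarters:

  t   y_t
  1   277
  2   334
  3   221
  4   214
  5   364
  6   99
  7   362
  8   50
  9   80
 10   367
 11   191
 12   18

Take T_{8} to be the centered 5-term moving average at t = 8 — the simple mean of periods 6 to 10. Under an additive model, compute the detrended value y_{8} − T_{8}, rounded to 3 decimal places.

Trend T_8 = (99 + 362 + 50 + 80 + 367) / 5 = 958/5 = 191.60000
Detrended value: 50 − 191.60000 = -141.600

-141.600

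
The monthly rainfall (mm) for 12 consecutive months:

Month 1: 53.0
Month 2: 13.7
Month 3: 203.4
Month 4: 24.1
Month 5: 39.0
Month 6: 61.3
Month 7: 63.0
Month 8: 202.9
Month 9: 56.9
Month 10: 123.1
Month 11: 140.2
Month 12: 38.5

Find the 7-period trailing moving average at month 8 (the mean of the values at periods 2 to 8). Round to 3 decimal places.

86.771

Sum of periods 2–8: 13.7 + 203.4 + 24.1 + 39.0 + 61.3 + 63.0 + 202.9 = 607.4
Divide by 7: 607.4 / 7 = 86.771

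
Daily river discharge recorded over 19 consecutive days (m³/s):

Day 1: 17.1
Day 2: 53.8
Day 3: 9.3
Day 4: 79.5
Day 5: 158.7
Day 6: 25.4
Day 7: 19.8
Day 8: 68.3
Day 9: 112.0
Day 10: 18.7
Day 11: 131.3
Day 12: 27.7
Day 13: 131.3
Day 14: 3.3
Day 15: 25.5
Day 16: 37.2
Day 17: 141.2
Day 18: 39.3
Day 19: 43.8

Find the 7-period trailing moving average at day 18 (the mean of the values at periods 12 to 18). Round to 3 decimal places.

57.929

Sum of periods 12–18: 27.7 + 131.3 + 3.3 + 25.5 + 37.2 + 141.2 + 39.3 = 405.5
Divide by 7: 405.5 / 7 = 57.929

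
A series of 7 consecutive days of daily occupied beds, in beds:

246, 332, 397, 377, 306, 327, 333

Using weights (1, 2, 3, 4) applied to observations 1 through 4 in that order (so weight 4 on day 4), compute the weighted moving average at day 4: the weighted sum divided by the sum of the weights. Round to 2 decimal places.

Weighted sum: 1·246 + 2·332 + 3·397 + 4·377 = 246 + 664 + 1191 + 1508 = 3609
Weight total: 1 + 2 + 3 + 4 = 10
WMA = 3609 / 10 = 360.90

360.90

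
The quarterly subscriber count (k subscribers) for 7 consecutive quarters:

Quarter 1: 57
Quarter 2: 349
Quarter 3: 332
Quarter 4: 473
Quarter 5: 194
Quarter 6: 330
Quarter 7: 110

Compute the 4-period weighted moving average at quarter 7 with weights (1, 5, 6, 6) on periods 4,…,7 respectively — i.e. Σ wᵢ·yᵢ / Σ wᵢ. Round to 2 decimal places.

Weighted sum: 1·473 + 5·194 + 6·330 + 6·110 = 473 + 970 + 1980 + 660 = 4083
Weight total: 1 + 5 + 6 + 6 = 18
WMA = 4083 / 18 = 226.83

226.83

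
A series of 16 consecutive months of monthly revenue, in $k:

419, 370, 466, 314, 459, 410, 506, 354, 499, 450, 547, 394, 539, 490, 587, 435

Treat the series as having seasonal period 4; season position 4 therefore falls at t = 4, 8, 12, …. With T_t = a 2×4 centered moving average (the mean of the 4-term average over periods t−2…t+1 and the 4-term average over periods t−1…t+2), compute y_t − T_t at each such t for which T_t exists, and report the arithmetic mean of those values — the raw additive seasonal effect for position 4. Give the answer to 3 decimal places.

Season position 4 occurs at t = 4, 8, 12 (where T_t is defined).
t=4: T_4 = 407.25000; y_4 − T_4 = 314 − 407.25000 = -93.25000
t=8: T_8 = 447.25000; y_8 − T_8 = 354 − 447.25000 = -93.25000
t=12: T_12 = 487.50000; y_12 − T_12 = 394 − 487.50000 = -93.50000
Mean deviation: (-93.25000 + -93.25000 + -93.50000) / 3 = -93.333

-93.333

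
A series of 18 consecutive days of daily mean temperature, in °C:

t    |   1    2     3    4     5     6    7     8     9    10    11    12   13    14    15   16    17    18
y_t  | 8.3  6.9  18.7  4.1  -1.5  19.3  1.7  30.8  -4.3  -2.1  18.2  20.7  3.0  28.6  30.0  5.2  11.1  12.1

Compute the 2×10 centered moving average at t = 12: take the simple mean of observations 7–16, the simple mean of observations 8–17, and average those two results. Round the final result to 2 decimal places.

Sum over 7–16: 1.7 + 30.8 + (-4.3) + (-2.1) + 18.2 + 20.7 + 3.0 + 28.6 + 30.0 + 5.2 = 131.8
Sum over 8–17: 30.8 + (-4.3) + (-2.1) + 18.2 + 20.7 + 3.0 + 28.6 + 30.0 + 5.2 + 11.1 = 141.2
CMA at t=12 = (131.8 + 141.2) / (2·10) = 273.0 / 20 = 13.65

13.65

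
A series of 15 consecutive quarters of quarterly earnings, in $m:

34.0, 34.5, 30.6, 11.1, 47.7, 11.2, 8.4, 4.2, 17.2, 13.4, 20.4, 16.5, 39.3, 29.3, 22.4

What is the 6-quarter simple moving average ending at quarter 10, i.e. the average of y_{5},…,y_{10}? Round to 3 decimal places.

Sum of periods 5–10: 47.7 + 11.2 + 8.4 + 4.2 + 17.2 + 13.4 = 102.1
Divide by 6: 102.1 / 6 = 17.017

17.017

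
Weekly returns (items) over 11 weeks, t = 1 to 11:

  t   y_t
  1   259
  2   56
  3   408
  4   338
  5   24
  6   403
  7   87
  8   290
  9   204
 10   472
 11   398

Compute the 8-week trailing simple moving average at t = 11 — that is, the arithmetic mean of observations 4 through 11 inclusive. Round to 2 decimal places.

277.00

Sum of periods 4–11: 338 + 24 + 403 + 87 + 290 + 204 + 472 + 398 = 2216
Divide by 8: 2216 / 8 = 277.00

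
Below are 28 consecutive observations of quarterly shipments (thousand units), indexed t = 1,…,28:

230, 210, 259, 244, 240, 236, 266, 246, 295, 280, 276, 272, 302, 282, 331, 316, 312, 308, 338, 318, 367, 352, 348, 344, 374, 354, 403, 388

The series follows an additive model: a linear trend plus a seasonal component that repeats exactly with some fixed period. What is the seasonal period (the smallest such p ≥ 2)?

6

First differences y_{t+1} − y_t: -20, 49, -15, -4, -4, 30, -20, 49, -15, -4, -4, 30, -20, 49, …
The difference pattern repeats every 6 terms and not for any smaller step, so p = 6.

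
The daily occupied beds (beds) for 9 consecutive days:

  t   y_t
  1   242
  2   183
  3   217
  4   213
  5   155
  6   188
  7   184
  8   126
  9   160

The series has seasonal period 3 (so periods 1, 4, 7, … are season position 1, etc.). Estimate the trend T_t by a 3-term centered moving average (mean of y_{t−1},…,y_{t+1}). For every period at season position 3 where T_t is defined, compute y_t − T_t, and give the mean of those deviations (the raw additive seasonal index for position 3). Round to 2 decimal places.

12.50

Season position 3 occurs at t = 3, 6 (where T_t is defined).
t=3: T_3 = 204.3333; y_3 − T_3 = 217 − 204.3333 = 12.6667
t=6: T_6 = 175.6667; y_6 − T_6 = 188 − 175.6667 = 12.3333
Mean deviation: (12.6667 + 12.3333) / 2 = 12.50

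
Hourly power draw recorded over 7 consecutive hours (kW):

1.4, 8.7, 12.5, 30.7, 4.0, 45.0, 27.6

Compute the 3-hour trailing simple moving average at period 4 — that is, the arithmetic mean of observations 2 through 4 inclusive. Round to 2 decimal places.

Sum of periods 2–4: 8.7 + 12.5 + 30.7 = 51.9
Divide by 3: 51.9 / 3 = 17.30

17.30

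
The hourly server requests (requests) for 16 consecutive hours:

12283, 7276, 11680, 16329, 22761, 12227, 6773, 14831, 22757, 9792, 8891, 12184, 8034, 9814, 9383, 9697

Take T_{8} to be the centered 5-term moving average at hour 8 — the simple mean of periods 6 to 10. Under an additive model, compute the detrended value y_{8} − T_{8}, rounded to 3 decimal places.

1555.000

Trend T_8 = (12227 + 6773 + 14831 + 22757 + 9792) / 5 = 66380/5 = 13276.00000
Detrended value: 14831 − 13276.00000 = 1555.000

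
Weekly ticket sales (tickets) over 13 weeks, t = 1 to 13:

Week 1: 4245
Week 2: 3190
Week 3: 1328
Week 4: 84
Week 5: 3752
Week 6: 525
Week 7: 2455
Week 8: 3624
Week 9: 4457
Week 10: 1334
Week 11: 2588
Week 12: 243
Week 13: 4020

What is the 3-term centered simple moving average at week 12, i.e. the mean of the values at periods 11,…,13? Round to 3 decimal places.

2283.667

Sum of periods 11–13: 2588 + 243 + 4020 = 6851
Divide by 3: 6851 / 3 = 2283.667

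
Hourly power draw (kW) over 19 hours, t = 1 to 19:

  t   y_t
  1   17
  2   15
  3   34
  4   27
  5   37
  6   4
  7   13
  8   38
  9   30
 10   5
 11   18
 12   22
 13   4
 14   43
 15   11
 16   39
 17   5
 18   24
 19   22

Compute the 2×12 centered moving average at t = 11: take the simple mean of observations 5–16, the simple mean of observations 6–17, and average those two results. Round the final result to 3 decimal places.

Sum over 5–16: 37 + 4 + 13 + 38 + 30 + 5 + 18 + 22 + 4 + 43 + 11 + 39 = 264
Sum over 6–17: 4 + 13 + 38 + 30 + 5 + 18 + 22 + 4 + 43 + 11 + 39 + 5 = 232
CMA at t=11 = (264 + 232) / (2·12) = 496 / 24 = 20.667

20.667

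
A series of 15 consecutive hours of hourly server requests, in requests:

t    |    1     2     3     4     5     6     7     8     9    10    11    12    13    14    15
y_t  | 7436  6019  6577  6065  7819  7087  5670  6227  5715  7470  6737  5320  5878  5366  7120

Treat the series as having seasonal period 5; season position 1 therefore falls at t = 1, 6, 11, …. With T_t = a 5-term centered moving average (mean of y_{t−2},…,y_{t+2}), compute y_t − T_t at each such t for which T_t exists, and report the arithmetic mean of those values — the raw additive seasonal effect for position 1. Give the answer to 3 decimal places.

513.200

Season position 1 occurs at t = 6, 11 (where T_t is defined).
t=6: T_6 = 6573.60000; y_6 − T_6 = 7087 − 6573.60000 = 513.40000
t=11: T_11 = 6224.00000; y_11 − T_11 = 6737 − 6224.00000 = 513.00000
Mean deviation: (513.40000 + 513.00000) / 2 = 513.200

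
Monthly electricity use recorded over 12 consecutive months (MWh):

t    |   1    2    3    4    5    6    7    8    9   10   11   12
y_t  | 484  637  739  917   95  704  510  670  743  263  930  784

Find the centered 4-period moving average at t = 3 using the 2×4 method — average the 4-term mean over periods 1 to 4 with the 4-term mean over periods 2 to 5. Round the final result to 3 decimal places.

Sum over 1–4: 484 + 637 + 739 + 917 = 2777
Sum over 2–5: 637 + 739 + 917 + 95 = 2388
CMA at t=3 = (2777 + 2388) / (2·4) = 5165 / 8 = 645.625

645.625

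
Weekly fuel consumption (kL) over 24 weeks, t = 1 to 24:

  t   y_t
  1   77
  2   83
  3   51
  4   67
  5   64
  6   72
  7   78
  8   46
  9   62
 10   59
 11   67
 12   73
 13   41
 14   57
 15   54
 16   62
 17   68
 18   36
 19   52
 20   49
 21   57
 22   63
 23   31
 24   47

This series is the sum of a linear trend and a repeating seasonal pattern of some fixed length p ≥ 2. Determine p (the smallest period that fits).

5

First differences y_{t+1} − y_t: 6, -32, 16, -3, 8, 6, -32, 16, -3, 8, 6, -32, …
The difference pattern repeats every 5 terms and not for any smaller step, so p = 5.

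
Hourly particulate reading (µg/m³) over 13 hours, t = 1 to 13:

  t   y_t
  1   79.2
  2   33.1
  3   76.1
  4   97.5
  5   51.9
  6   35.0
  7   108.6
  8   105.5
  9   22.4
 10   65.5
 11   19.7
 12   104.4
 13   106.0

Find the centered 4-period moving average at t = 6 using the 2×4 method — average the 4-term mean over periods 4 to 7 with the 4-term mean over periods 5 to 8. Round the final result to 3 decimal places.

Sum over 4–7: 97.5 + 51.9 + 35.0 + 108.6 = 293.0
Sum over 5–8: 51.9 + 35.0 + 108.6 + 105.5 = 301.0
CMA at t=6 = (293.0 + 301.0) / (2·4) = 594.0 / 8 = 74.250

74.250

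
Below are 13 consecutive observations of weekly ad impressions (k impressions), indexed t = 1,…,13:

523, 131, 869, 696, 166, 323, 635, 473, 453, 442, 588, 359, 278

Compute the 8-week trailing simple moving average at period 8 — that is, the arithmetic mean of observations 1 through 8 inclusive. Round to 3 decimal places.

477.000

Sum of periods 1–8: 523 + 131 + 869 + 696 + 166 + 323 + 635 + 473 = 3816
Divide by 8: 3816 / 8 = 477.000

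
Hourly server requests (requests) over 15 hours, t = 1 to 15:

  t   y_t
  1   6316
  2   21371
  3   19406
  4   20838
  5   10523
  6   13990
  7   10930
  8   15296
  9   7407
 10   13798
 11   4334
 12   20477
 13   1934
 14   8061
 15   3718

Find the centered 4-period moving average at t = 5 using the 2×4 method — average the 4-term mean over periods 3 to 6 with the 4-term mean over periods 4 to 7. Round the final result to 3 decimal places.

Sum over 3–6: 19406 + 20838 + 10523 + 13990 = 64757
Sum over 4–7: 20838 + 10523 + 13990 + 10930 = 56281
CMA at t=5 = (64757 + 56281) / (2·4) = 121038 / 8 = 15129.750

15129.750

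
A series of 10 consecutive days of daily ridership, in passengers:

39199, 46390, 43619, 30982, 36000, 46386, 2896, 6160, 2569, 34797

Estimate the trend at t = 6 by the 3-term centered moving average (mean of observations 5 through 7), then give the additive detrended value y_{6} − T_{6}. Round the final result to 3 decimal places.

17958.667

Trend T_6 = (36000 + 46386 + 2896) / 3 = 85282/3 = 28427.33333
Detrended value: 46386 − 28427.33333 = 17958.667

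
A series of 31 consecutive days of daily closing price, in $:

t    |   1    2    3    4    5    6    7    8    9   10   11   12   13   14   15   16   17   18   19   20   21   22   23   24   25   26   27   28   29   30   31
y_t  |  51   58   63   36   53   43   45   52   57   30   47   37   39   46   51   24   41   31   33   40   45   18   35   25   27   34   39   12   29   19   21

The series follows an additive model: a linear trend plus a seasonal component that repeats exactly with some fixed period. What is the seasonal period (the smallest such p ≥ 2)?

6

First differences y_{t+1} − y_t: 7, 5, -27, 17, -10, 2, 7, 5, -27, 17, -10, 2, 7, 5, …
The difference pattern repeats every 6 terms and not for any smaller step, so p = 6.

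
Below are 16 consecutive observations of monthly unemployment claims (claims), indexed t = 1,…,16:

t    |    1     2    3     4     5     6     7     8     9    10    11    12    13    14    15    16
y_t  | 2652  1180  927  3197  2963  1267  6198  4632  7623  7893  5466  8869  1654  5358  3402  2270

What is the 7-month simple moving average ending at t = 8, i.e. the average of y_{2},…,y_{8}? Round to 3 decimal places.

Sum of periods 2–8: 1180 + 927 + 3197 + 2963 + 1267 + 6198 + 4632 = 20364
Divide by 7: 20364 / 7 = 2909.143

2909.143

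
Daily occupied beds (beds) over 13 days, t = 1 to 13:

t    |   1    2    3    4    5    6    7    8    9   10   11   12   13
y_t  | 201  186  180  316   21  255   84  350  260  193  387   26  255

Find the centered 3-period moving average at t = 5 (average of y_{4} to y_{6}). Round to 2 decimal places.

197.33

Sum of periods 4–6: 316 + 21 + 255 = 592
Divide by 3: 592 / 3 = 197.33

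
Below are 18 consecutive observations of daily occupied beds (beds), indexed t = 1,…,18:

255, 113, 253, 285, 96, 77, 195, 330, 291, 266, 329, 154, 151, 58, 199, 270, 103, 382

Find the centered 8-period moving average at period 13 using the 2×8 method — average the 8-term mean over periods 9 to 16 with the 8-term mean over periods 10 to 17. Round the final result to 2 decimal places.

203.00

Sum over 9–16: 291 + 266 + 329 + 154 + 151 + 58 + 199 + 270 = 1718
Sum over 10–17: 266 + 329 + 154 + 151 + 58 + 199 + 270 + 103 = 1530
CMA at t=13 = (1718 + 1530) / (2·8) = 3248 / 16 = 203.00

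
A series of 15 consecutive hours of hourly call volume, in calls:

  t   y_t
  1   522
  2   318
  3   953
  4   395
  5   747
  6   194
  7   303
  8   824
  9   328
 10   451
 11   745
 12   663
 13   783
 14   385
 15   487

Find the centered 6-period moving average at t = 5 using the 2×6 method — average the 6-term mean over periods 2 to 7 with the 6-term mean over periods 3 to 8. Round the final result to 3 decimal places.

Sum over 2–7: 318 + 953 + 395 + 747 + 194 + 303 = 2910
Sum over 3–8: 953 + 395 + 747 + 194 + 303 + 824 = 3416
CMA at t=5 = (2910 + 3416) / (2·6) = 6326 / 12 = 527.167

527.167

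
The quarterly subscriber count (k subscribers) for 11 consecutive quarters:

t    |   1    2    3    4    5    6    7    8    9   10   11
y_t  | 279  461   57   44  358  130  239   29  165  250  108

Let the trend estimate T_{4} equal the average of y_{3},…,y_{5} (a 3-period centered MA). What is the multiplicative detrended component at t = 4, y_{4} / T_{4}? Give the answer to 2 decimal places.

0.29

Trend T_4 = (57 + 44 + 358) / 3 = 459/3 = 153.0000
Ratio to trend: 44 / 153.0000 = 0.29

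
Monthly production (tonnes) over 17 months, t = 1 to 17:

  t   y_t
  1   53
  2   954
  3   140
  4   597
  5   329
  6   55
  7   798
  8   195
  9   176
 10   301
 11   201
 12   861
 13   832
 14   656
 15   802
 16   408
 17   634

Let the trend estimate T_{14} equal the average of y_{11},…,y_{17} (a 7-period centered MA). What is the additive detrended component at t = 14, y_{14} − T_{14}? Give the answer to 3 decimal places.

Trend T_14 = (201 + 861 + 832 + 656 + 802 + 408 + 634) / 7 = 4394/7 = 627.71429
Detrended value: 656 − 627.71429 = 28.286

28.286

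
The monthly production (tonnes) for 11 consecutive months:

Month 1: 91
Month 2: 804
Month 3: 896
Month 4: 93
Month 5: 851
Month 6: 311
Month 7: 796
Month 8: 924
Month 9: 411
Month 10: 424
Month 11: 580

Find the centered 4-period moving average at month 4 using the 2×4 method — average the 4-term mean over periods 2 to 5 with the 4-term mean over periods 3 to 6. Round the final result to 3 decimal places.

599.375

Sum over 2–5: 804 + 896 + 93 + 851 = 2644
Sum over 3–6: 896 + 93 + 851 + 311 = 2151
CMA at t=4 = (2644 + 2151) / (2·4) = 4795 / 8 = 599.375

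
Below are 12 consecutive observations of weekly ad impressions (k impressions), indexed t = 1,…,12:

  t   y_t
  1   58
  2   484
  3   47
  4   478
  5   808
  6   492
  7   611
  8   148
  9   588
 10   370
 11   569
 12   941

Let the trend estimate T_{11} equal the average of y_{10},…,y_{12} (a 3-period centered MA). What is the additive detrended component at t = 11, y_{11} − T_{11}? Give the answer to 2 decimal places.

-57.67

Trend T_11 = (370 + 569 + 941) / 3 = 1880/3 = 626.6667
Detrended value: 569 − 626.6667 = -57.67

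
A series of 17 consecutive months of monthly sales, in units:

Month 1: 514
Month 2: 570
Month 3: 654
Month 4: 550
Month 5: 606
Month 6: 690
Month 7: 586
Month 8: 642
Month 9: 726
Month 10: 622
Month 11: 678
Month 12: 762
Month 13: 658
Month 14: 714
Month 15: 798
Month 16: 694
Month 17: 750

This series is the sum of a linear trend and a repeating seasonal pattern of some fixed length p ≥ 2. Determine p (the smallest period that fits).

3

First differences y_{t+1} − y_t: 56, 84, -104, 56, 84, -104, 56, 84, …
The difference pattern repeats every 3 terms and not for any smaller step, so p = 3.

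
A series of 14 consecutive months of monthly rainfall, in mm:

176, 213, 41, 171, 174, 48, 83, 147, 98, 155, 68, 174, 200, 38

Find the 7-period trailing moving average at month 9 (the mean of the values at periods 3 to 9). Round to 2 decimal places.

Sum of periods 3–9: 41 + 171 + 174 + 48 + 83 + 147 + 98 = 762
Divide by 7: 762 / 7 = 108.86

108.86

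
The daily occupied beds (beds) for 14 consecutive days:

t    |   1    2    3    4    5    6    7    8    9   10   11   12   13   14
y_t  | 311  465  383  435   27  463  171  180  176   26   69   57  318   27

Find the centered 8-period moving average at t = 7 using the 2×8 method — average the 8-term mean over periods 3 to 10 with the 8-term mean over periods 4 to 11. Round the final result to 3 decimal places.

Sum over 3–10: 383 + 435 + 27 + 463 + 171 + 180 + 176 + 26 = 1861
Sum over 4–11: 435 + 27 + 463 + 171 + 180 + 176 + 26 + 69 = 1547
CMA at t=7 = (1861 + 1547) / (2·8) = 3408 / 16 = 213.000

213.000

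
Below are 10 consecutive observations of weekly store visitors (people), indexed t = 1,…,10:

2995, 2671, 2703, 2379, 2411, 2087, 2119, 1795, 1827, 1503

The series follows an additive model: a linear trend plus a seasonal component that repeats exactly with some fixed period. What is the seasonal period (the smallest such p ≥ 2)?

2

First differences y_{t+1} − y_t: -324, 32, -324, 32, -324, 32, …
The difference pattern repeats every 2 terms and not for any smaller step, so p = 2.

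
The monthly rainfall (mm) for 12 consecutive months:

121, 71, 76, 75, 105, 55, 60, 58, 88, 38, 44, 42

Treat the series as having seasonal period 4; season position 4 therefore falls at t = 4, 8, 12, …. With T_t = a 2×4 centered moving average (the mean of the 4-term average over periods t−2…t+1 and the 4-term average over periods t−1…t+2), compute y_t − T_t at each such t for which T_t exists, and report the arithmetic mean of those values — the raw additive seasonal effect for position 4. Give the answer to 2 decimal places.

Season position 4 occurs at t = 4, 8 (where T_t is defined).
t=4: T_4 = 79.7500; y_4 − T_4 = 75 − 79.7500 = -4.7500
t=8: T_8 = 63.1250; y_8 − T_8 = 58 − 63.1250 = -5.1250
Mean deviation: (-4.7500 + -5.1250) / 2 = -4.94

-4.94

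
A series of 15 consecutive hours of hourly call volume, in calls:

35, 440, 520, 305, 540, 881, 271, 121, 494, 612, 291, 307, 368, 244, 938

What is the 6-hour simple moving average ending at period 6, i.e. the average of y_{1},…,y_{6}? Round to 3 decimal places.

453.500

Sum of periods 1–6: 35 + 440 + 520 + 305 + 540 + 881 = 2721
Divide by 6: 2721 / 6 = 453.500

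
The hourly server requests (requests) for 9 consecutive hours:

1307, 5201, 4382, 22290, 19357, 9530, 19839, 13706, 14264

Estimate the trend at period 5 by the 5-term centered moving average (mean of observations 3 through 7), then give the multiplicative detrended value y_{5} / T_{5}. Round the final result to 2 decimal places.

1.28

Trend T_5 = (4382 + 22290 + 19357 + 9530 + 19839) / 5 = 75398/5 = 15079.6000
Ratio to trend: 19357 / 15079.6000 = 1.28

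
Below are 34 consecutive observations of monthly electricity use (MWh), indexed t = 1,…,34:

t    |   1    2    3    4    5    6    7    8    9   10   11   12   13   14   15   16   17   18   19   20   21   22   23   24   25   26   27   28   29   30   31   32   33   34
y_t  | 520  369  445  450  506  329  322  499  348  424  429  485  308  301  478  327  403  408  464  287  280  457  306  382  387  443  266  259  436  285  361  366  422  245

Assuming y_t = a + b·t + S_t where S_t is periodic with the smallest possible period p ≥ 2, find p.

7

First differences y_{t+1} − y_t: -151, 76, 5, 56, -177, -7, 177, -151, 76, 5, 56, -177, -7, 177, -151, 76, …
The difference pattern repeats every 7 terms and not for any smaller step, so p = 7.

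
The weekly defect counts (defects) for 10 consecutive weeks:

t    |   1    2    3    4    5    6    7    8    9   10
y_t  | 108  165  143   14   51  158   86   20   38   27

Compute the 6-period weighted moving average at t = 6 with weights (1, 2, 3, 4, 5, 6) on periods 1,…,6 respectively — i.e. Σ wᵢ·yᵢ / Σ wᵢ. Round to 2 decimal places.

101.24

Weighted sum: 1·108 + 2·165 + 3·143 + 4·14 + 5·51 + 6·158 = 108 + 330 + 429 + 56 + 255 + 948 = 2126
Weight total: 1 + 2 + 3 + 4 + 5 + 6 = 21
WMA = 2126 / 21 = 101.24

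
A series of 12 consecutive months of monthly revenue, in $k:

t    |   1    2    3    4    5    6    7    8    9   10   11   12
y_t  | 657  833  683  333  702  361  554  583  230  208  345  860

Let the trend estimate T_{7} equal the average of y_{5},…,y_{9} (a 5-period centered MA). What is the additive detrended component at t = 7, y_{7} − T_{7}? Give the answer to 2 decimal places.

Trend T_7 = (702 + 361 + 554 + 583 + 230) / 5 = 2430/5 = 486.0000
Detrended value: 554 − 486.0000 = 68.00

68.00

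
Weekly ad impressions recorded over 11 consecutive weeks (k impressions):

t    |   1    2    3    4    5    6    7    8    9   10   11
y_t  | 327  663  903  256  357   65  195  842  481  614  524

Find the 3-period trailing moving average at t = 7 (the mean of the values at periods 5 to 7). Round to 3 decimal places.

205.667

Sum of periods 5–7: 357 + 65 + 195 = 617
Divide by 3: 617 / 3 = 205.667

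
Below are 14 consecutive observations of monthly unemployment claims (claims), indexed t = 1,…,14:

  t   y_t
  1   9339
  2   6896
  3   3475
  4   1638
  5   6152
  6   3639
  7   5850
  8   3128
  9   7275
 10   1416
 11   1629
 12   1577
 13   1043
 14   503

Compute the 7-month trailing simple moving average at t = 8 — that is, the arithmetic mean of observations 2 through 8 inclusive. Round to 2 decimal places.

4396.86

Sum of periods 2–8: 6896 + 3475 + 1638 + 6152 + 3639 + 5850 + 3128 = 30778
Divide by 7: 30778 / 7 = 4396.86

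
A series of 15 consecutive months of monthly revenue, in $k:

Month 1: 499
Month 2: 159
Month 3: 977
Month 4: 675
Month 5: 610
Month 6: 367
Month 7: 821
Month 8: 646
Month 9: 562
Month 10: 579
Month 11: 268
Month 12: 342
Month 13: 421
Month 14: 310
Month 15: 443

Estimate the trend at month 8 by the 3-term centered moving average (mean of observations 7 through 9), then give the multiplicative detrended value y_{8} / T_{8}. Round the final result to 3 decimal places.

0.955

Trend T_8 = (821 + 646 + 562) / 3 = 2029/3 = 676.33333
Ratio to trend: 646 / 676.33333 = 0.955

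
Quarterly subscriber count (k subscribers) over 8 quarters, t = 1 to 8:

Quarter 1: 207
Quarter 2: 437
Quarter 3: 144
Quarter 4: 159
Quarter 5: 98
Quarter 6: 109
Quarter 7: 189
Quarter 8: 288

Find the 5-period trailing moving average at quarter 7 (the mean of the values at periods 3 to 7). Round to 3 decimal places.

139.800

Sum of periods 3–7: 144 + 159 + 98 + 109 + 189 = 699
Divide by 5: 699 / 5 = 139.800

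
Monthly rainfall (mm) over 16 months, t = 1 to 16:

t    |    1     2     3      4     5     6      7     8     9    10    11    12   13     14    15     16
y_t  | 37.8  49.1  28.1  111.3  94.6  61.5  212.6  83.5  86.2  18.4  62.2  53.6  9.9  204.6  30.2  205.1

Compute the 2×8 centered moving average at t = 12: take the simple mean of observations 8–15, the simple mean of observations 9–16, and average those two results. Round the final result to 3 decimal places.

Sum over 8–15: 83.5 + 86.2 + 18.4 + 62.2 + 53.6 + 9.9 + 204.6 + 30.2 = 548.6
Sum over 9–16: 86.2 + 18.4 + 62.2 + 53.6 + 9.9 + 204.6 + 30.2 + 205.1 = 670.2
CMA at t=12 = (548.6 + 670.2) / (2·8) = 1218.8 / 16 = 76.175

76.175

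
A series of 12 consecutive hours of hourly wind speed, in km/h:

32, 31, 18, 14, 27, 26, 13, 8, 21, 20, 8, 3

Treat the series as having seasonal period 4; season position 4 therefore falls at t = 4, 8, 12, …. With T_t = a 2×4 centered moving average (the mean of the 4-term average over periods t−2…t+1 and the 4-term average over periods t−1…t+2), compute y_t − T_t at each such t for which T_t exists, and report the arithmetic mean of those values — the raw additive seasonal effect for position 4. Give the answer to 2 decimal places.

Season position 4 occurs at t = 4, 8 (where T_t is defined).
t=4: T_4 = 21.8750; y_4 − T_4 = 14 − 21.8750 = -7.8750
t=8: T_8 = 16.2500; y_8 − T_8 = 8 − 16.2500 = -8.2500
Mean deviation: (-7.8750 + -8.2500) / 2 = -8.06

-8.06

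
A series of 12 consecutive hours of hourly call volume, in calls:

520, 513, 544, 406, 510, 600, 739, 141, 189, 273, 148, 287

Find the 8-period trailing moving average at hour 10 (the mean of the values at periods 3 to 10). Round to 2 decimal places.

425.25

Sum of periods 3–10: 544 + 406 + 510 + 600 + 739 + 141 + 189 + 273 = 3402
Divide by 8: 3402 / 8 = 425.25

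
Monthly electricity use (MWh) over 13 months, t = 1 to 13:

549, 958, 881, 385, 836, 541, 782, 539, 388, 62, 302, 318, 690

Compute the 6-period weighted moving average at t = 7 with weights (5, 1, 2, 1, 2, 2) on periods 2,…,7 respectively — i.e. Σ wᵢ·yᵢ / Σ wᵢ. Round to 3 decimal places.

763.308

Weighted sum: 5·958 + 1·881 + 2·385 + 1·836 + 2·541 + 2·782 = 4790 + 881 + 770 + 836 + 1082 + 1564 = 9923
Weight total: 5 + 1 + 2 + 1 + 2 + 2 = 13
WMA = 9923 / 13 = 763.308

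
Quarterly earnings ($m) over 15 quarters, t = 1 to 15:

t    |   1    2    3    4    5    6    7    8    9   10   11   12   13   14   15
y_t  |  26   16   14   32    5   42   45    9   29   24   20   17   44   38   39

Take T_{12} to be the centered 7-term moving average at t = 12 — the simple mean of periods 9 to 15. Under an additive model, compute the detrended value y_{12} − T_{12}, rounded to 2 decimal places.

Trend T_12 = (29 + 24 + 20 + 17 + 44 + 38 + 39) / 7 = 211/7 = 30.1429
Detrended value: 17 − 30.1429 = -13.14

-13.14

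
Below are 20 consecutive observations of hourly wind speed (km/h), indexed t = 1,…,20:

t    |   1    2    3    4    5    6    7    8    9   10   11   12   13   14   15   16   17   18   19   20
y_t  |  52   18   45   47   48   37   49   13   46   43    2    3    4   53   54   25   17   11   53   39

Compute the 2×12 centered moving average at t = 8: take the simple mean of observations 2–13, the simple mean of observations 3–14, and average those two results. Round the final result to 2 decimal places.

31.04

Sum over 2–13: 18 + 45 + 47 + 48 + 37 + 49 + 13 + 46 + 43 + 2 + 3 + 4 = 355
Sum over 3–14: 45 + 47 + 48 + 37 + 49 + 13 + 46 + 43 + 2 + 3 + 4 + 53 = 390
CMA at t=8 = (355 + 390) / (2·12) = 745 / 24 = 31.04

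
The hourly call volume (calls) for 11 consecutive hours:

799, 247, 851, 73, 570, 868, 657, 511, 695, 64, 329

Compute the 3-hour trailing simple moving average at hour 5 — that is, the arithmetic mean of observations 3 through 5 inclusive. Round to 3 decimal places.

Sum of periods 3–5: 851 + 73 + 570 = 1494
Divide by 3: 1494 / 3 = 498.000

498.000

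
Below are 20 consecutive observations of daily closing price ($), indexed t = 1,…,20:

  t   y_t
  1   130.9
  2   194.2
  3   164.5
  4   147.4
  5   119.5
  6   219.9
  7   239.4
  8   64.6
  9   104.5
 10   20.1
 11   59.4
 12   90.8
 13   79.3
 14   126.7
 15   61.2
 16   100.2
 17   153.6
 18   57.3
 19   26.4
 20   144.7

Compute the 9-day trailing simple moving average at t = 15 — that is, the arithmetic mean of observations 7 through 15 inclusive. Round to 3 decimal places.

94.000

Sum of periods 7–15: 239.4 + 64.6 + 104.5 + 20.1 + 59.4 + 90.8 + 79.3 + 126.7 + 61.2 = 846.0
Divide by 9: 846.0 / 9 = 94.000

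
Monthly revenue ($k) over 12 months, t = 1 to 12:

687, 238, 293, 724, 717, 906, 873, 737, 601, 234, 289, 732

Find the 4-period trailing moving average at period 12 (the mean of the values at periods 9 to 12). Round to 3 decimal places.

464.000

Sum of periods 9–12: 601 + 234 + 289 + 732 = 1856
Divide by 4: 1856 / 4 = 464.000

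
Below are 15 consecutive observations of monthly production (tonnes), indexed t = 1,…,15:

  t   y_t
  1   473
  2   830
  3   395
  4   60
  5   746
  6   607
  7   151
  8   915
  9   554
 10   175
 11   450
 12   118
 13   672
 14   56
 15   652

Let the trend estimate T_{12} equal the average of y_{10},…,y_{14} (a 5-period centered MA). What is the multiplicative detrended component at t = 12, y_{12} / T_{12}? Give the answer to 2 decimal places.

0.40

Trend T_12 = (175 + 450 + 118 + 672 + 56) / 5 = 1471/5 = 294.2000
Ratio to trend: 118 / 294.2000 = 0.40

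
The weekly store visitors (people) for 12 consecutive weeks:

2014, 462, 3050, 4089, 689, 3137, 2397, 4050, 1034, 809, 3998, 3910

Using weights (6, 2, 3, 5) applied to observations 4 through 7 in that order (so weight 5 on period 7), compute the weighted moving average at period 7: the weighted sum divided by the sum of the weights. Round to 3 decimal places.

2956.750

Weighted sum: 6·4089 + 2·689 + 3·3137 + 5·2397 = 24534 + 1378 + 9411 + 11985 = 47308
Weight total: 6 + 2 + 3 + 5 = 16
WMA = 47308 / 16 = 2956.750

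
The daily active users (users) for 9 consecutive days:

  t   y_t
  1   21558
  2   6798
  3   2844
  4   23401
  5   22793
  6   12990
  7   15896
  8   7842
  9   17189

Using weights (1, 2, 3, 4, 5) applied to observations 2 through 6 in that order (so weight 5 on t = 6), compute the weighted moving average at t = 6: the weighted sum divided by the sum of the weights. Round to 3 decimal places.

15920.733

Weighted sum: 1·6798 + 2·2844 + 3·23401 + 4·22793 + 5·12990 = 6798 + 5688 + 70203 + 91172 + 64950 = 238811
Weight total: 1 + 2 + 3 + 4 + 5 = 15
WMA = 238811 / 15 = 15920.733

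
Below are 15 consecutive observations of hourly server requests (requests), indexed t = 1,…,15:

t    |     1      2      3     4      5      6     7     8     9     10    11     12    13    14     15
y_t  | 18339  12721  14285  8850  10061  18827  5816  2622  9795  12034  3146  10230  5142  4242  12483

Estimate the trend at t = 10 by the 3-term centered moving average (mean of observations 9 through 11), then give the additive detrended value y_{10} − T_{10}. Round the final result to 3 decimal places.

Trend T_10 = (9795 + 12034 + 3146) / 3 = 24975/3 = 8325.00000
Detrended value: 12034 − 8325.00000 = 3709.000

3709.000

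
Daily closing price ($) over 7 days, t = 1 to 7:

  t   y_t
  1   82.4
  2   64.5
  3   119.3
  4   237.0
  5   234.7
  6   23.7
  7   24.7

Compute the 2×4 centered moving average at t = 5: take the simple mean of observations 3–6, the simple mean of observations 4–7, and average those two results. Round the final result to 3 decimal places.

Sum over 3–6: 119.3 + 237.0 + 234.7 + 23.7 = 614.7
Sum over 4–7: 237.0 + 234.7 + 23.7 + 24.7 = 520.1
CMA at t=5 = (614.7 + 520.1) / (2·4) = 1134.8 / 8 = 141.850

141.850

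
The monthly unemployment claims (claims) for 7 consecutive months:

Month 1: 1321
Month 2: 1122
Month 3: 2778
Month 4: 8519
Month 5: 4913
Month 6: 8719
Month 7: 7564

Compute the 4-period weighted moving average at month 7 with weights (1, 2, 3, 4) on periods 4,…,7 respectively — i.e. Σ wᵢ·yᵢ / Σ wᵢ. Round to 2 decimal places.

Weighted sum: 1·8519 + 2·4913 + 3·8719 + 4·7564 = 8519 + 9826 + 26157 + 30256 = 74758
Weight total: 1 + 2 + 3 + 4 = 10
WMA = 74758 / 10 = 7475.80

7475.80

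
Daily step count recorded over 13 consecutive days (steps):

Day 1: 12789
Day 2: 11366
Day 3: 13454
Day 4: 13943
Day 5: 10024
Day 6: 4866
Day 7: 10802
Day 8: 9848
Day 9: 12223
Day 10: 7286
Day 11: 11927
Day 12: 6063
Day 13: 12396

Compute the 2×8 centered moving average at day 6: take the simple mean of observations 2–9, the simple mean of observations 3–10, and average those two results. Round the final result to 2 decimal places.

10560.75

Sum over 2–9: 11366 + 13454 + 13943 + 10024 + 4866 + 10802 + 9848 + 12223 = 86526
Sum over 3–10: 13454 + 13943 + 10024 + 4866 + 10802 + 9848 + 12223 + 7286 = 82446
CMA at t=6 = (86526 + 82446) / (2·8) = 168972 / 16 = 10560.75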